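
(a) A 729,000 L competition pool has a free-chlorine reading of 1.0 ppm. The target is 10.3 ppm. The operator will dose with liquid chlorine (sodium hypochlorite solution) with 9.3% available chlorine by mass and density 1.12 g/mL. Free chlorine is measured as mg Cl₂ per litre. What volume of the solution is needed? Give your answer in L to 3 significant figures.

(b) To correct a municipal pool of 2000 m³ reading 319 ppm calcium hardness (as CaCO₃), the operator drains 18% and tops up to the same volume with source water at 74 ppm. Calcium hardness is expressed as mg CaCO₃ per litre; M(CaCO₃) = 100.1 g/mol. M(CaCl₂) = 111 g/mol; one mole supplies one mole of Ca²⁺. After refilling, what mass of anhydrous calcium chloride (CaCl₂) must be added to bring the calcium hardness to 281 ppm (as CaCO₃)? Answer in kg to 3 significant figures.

(a) Chlorine deficit: 10.3 − 1.0 = 9.3 ppm = 9.3 mg/L as Cl₂.
(a) Cl₂ equivalent needed: 9.3 mg/L × 729,000 L = 6,780,000 mg = 6780 g.
(a) Product at 9.3% available chlorine: 6780 / 0.093 = 72,900 g.
(a) Volume at density 1.12 g/mL: 72,900 g ÷ 1.12 g/mL = 65,090 mL.

(b) Volume: 2000 m³ = 2,000,000 L.
(b) After draining 18% and refilling: 319 × 0.82 + 74 × 0.18 = 274.9 ppm.
(b) Deficit to target: 281 − 274.9 = 6.1 mg/L.
(b) As CaCO₃: 6.1 mg/L × 2,000,000 L = 12,200 g; ÷ 100.1 = 121.9 mol Ca²⁺.
(b) Mass: 121.9 × 111 = 13,530 g.

(a) 65.1 L; (b) 13.5 kg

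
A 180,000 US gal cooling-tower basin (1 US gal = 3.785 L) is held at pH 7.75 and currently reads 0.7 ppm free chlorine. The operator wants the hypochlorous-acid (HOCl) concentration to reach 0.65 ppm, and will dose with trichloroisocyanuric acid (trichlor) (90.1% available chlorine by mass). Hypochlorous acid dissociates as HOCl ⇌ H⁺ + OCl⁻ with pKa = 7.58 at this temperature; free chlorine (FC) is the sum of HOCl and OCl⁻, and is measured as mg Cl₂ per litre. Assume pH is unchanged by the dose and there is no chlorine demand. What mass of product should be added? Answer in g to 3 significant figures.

Volume: 180,000 US gal × 3.785 L/gal = 681,300 L.
[OCl⁻]/[HOCl] = 10^(pH − pKa) = 10^(7.75 − 7.58) = 1.479; fraction as HOCl = 1/(1 + 1.479) = 0.4034.
Free chlorine required for 0.65 ppm HOCl: 0.65 / 0.4034 = 1.611 ppm.
FC to add: 1.611 − 0.7 = 0.9114 mg/L as Cl₂.
Cl₂ equivalent: 0.9114 mg/L × 681,300 L = 621 g.
Product at 90.1% available Cl: 621 / 0.901 = 689.2 g.

689 g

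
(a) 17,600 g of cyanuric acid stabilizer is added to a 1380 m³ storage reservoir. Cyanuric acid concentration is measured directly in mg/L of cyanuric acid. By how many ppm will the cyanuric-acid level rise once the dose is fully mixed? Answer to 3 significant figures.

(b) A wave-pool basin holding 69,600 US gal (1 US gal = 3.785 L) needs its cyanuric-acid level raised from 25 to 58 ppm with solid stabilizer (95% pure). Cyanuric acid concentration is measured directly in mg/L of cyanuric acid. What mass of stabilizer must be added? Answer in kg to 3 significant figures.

(a) 12.8 ppm; (b) 9.15 kg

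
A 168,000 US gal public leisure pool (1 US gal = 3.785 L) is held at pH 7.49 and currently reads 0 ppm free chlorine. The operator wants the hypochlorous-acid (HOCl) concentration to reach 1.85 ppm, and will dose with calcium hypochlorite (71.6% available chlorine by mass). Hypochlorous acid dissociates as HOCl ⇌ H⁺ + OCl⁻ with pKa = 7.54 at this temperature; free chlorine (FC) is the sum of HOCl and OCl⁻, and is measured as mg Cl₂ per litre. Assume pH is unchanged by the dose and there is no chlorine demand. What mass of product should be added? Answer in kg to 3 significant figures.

3.11 kg

Volume: 168,000 US gal × 3.785 L/gal = 635,880 L.
[OCl⁻]/[HOCl] = 10^(pH − pKa) = 10^(7.49 − 7.54) = 0.8913; fraction as HOCl = 1/(1 + 0.8913) = 0.5288.
Free chlorine required for 1.85 ppm HOCl: 1.85 / 0.5288 = 3.499 ppm.
FC to add: 3.499 − 0 = 3.499 mg/L as Cl₂.
Cl₂ equivalent: 3.499 mg/L × 635,880 L = 2225 g.
Product at 71.6% available Cl: 2225 / 0.716 = 3107 g.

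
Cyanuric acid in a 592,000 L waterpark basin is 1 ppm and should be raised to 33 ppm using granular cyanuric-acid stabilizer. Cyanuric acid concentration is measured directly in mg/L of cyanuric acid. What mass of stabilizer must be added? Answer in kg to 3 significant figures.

18.9 kg

CYA to add: (33 − 1) = 32 mg/L × 592,000 L = 18,940 g cyanuric acid.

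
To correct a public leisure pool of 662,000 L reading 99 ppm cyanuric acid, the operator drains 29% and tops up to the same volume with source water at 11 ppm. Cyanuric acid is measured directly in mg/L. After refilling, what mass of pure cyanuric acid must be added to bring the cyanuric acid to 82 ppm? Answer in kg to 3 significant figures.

5.64 kg

After draining 29% and refilling: 99 × 0.71 + 11 × 0.29 = 73.48 ppm.
Deficit to target: 82 − 73.48 = 8.52 mg/L.
Mass: 8.52 mg/L × 662,000 L = 5640 g cyanuric acid.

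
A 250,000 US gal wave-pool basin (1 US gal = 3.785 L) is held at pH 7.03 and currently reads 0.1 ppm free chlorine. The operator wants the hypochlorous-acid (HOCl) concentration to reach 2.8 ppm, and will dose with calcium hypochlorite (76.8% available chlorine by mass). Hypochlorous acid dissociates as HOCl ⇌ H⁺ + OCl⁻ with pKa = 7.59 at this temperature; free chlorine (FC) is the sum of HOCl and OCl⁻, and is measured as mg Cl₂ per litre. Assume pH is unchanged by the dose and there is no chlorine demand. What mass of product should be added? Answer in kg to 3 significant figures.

4.28 kg

Volume: 250,000 US gal × 3.785 L/gal = 946,250 L.
[OCl⁻]/[HOCl] = 10^(pH − pKa) = 10^(7.03 − 7.59) = 0.2754; fraction as HOCl = 1/(1 + 0.2754) = 0.7841.
Free chlorine required for 2.8 ppm HOCl: 2.8 / 0.7841 = 3.571 ppm.
FC to add: 3.571 − 0.1 = 3.471 mg/L as Cl₂.
Cl₂ equivalent: 3.471 mg/L × 946,250 L = 3285 g.
Product at 76.8% available Cl: 3285 / 0.768 = 4277 g.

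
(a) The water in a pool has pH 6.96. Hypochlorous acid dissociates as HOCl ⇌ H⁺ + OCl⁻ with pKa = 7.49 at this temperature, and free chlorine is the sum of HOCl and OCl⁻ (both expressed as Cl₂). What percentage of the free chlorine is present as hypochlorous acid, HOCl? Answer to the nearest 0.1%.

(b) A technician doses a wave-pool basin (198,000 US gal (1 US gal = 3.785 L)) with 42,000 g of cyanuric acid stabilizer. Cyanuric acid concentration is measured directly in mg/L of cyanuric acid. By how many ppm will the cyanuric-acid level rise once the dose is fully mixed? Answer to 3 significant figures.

(a) [OCl⁻]/[HOCl] = 10^(pH − pKa) = 10^(6.96 − 7.49) = 10^-0.53 = 0.2951.
(a) Fraction as HOCl = 1 / (1 + 0.2951) = 0.7721.

(b) Volume: 198,000 US gal × 3.785 L/gal = 749,430 L.
(b) Rise: 42,000 g / 749,430 L × 1000 = 56.04 mg/L.

(a) 77.2%; (b) 56.0 ppm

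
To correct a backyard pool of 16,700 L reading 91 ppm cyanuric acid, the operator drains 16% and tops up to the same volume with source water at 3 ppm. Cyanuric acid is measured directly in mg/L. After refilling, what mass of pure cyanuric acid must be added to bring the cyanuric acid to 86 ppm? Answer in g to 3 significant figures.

After draining 16% and refilling: 91 × 0.84 + 3 × 0.16 = 76.92 ppm.
Deficit to target: 86 − 76.92 = 9.08 mg/L.
Mass: 9.08 mg/L × 16,700 L = 151.6 g cyanuric acid.

152 g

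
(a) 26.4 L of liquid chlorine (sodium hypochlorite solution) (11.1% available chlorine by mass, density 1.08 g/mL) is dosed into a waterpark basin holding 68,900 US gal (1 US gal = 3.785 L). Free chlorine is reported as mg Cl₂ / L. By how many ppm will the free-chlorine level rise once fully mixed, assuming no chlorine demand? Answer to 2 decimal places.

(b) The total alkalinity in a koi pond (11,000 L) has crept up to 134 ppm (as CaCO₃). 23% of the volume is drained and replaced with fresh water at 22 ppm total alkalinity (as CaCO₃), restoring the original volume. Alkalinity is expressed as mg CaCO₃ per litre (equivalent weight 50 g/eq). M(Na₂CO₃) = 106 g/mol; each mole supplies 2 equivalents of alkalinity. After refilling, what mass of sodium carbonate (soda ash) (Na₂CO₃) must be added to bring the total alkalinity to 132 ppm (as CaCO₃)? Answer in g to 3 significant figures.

(a) Volume: 68,900 US gal × 3.785 L/gal = 260,786 L.
(a) Mass of solution: 26.4 L × 1000 mL/L × 1.08 g/mL = 28,510 g.
(a) Available chlorine delivered: 28,510 g × 0.111 = 3165 g as Cl₂.
(a) Concentration rise: 3165 g / 260,786 L = 12.14 mg/L = 12.14 ppm.

(b) After draining 23% and refilling: 134 × 0.77 + 22 × 0.23 = 108.24 ppm.
(b) Deficit to target: 132 − 108.24 = 23.76 mg/L.
(b) As CaCO₃: 23.76 mg/L × 11,000 L = 261.4 g; ÷ 50 g/eq ÷ 2 = 2.614 mol Na₂CO₃.
(b) Mass: 2.614 × 106 = 277 g.

(a) 12.14 ppm; (b) 277 g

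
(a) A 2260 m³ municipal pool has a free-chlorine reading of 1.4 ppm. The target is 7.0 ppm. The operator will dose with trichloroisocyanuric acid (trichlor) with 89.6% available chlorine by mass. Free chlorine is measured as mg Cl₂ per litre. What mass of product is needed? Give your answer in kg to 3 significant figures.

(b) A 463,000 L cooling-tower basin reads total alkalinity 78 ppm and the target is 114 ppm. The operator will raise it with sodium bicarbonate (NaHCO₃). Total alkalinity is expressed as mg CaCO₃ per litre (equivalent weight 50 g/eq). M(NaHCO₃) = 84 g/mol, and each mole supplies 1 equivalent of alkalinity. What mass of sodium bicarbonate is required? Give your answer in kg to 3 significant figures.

(a) 14.1 kg; (b) 28.0 kg

(a) Volume: 2260 m³ = 2,260,000 L.
(a) Chlorine deficit: 7.0 − 1.4 = 5.6 ppm = 5.6 mg/L as Cl₂.
(a) Cl₂ equivalent needed: 5.6 mg/L × 2,260,000 L = 12,660,000 mg = 12,660 g.
(a) Product at 89.6% available chlorine: 12,660 / 0.896 = 14,120 g.

(b) Alkalinity to add: (114 − 78) = 36 mg/L as CaCO₃ × 463,000 L = 16,670 g as CaCO₃.
(b) Equivalents: 16,670 g ÷ 50 g/eq = 333.4 eq.
(b) NaHCO₃ supplies 1 eq per mole → 333.4 mol.
(b) Mass: 333.4 mol × 84 g/mol = 28,000 g.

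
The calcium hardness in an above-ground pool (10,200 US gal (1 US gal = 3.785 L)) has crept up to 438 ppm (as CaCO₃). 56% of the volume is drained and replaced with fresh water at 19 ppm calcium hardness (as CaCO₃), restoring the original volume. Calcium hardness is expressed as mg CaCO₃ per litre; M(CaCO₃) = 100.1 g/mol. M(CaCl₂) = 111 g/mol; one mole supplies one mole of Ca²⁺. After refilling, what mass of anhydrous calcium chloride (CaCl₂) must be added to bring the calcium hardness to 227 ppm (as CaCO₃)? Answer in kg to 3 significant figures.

Volume: 10,200 US gal × 3.785 L/gal = 38,607 L.
After draining 56% and refilling: 438 × 0.44 + 19 × 0.56 = 203.36 ppm.
Deficit to target: 227 − 203.36 = 23.64 mg/L.
As CaCO₃: 23.64 mg/L × 38,607 L = 912.7 g; ÷ 100.1 = 9.118 mol Ca²⁺.
Mass: 9.118 × 111 = 1012 g.

1.01 kg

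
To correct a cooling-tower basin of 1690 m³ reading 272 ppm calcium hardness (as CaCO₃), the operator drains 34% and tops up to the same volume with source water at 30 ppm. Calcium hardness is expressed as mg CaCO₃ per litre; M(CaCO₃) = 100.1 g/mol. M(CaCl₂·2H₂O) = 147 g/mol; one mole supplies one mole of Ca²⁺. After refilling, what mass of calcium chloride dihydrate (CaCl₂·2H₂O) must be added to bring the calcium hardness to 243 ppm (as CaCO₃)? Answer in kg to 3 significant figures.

132 kg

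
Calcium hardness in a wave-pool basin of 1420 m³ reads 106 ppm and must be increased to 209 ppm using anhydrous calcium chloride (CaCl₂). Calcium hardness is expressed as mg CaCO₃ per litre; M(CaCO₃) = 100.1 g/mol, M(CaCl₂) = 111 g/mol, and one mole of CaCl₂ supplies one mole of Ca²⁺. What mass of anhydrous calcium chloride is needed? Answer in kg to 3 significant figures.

Volume: 1420 m³ = 1,420,000 L.
Hardness to add: (209 − 106) = 103 mg/L as CaCO₃ × 1,420,000 L = 146,300 g as CaCO₃.
Moles of Ca²⁺ (1 mol Ca²⁺ ≡ 1 mol CaCO₃): 146,300 / 100.1 g/mol = 1461 mol.
Mass of CaCl₂: 1461 × 111 = 162,200 g.

162 kg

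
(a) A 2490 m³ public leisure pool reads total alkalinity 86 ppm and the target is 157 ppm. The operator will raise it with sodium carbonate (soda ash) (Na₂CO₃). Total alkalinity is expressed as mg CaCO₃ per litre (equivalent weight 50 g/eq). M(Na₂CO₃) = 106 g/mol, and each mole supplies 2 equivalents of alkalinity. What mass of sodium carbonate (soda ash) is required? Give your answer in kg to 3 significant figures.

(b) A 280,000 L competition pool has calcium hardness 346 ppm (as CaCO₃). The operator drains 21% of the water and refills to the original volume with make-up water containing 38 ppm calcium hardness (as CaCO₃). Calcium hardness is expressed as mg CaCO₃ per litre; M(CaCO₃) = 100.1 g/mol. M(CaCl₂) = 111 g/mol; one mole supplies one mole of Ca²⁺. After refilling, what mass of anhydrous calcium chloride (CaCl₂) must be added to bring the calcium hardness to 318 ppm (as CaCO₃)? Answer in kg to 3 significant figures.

(a) 187 kg; (b) 11.4 kg

(a) Volume: 2490 m³ = 2,490,000 L.
(a) Alkalinity to add: (157 − 86) = 71 mg/L as CaCO₃ × 2,490,000 L = 176,800 g as CaCO₃.
(a) Equivalents: 176,800 g ÷ 50 g/eq = 3536 eq.
(a) Each mole of Na₂CO₃ supplies 2 eq, so 3536 / 2 = 1768 mol.
(a) Mass: 1768 mol × 106 g/mol = 187,400 g.

(b) After draining 21% and refilling: 346 × 0.79 + 38 × 0.21 = 281.32 ppm.
(b) Deficit to target: 318 − 281.32 = 36.68 mg/L.
(b) As CaCO₃: 36.68 mg/L × 280,000 L = 10,270 g; ÷ 100.1 = 102.6 mol Ca²⁺.
(b) Mass: 102.6 × 111 = 11,390 g.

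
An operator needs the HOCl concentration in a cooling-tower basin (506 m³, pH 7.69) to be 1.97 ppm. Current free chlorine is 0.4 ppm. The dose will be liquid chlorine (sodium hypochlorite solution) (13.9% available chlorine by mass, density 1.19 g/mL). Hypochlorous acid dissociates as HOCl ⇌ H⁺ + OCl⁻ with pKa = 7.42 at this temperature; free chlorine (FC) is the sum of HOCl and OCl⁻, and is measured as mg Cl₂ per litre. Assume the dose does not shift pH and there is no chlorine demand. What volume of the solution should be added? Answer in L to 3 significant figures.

Volume: 506 m³ = 506,000 L.
[OCl⁻]/[HOCl] = 10^(pH − pKa) = 10^(7.69 − 7.42) = 1.862; fraction as HOCl = 1/(1 + 1.862) = 0.3494.
Free chlorine required for 1.97 ppm HOCl: 1.97 / 0.3494 = 5.638 ppm.
FC to add: 5.638 − 0.4 = 5.238 mg/L as Cl₂.
Cl₂ equivalent: 5.238 mg/L × 506,000 L = 2651 g.
Product at 13.9% available Cl: 2651 / 0.139 = 19,070 g.
Volume: 19,070 g ÷ 1.19 g/mL = 16,020 mL.

16.0 L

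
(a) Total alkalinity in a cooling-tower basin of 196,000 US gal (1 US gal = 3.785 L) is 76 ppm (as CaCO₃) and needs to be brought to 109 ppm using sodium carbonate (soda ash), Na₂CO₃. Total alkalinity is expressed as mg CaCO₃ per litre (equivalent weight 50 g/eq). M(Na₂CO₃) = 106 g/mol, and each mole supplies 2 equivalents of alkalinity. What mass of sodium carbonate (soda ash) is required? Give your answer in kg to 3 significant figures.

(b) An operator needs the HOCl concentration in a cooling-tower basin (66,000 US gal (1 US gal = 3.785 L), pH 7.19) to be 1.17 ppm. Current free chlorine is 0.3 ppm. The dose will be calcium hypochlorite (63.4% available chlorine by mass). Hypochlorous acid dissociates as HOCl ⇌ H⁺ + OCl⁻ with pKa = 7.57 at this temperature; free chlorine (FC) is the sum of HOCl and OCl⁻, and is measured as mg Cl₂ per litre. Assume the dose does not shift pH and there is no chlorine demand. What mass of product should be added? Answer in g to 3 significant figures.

(a) Volume: 196,000 US gal × 3.785 L/gal = 741,860 L.
(a) Alkalinity to add: (109 − 76) = 33 mg/L as CaCO₃ × 741,860 L = 24,480 g as CaCO₃.
(a) Equivalents: 24,480 g ÷ 50 g/eq = 489.6 eq.
(a) Each mole of Na₂CO₃ supplies 2 eq, so 489.6 / 2 = 244.8 mol.
(a) Mass: 244.8 mol × 106 g/mol = 25,950 g.

(b) Volume: 66,000 US gal × 3.785 L/gal = 249,810 L.
(b) [OCl⁻]/[HOCl] = 10^(pH − pKa) = 10^(7.19 − 7.57) = 0.4169; fraction as HOCl = 1/(1 + 0.4169) = 0.7058.
(b) Free chlorine required for 1.17 ppm HOCl: 1.17 / 0.7058 = 1.658 ppm.
(b) FC to add: 1.658 − 0.3 = 1.358 mg/L as Cl₂.
(b) Cl₂ equivalent: 1.358 mg/L × 249,810 L = 339.2 g.
(b) Product at 63.4% available Cl: 339.2 / 0.634 = 535 g.

(a) 26.0 kg; (b) 535 g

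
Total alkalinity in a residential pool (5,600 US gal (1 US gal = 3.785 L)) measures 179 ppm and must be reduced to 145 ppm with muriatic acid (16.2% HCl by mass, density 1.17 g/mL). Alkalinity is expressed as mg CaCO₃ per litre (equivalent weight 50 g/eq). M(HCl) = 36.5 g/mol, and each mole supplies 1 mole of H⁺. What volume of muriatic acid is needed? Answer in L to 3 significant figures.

2.78 L

Volume: 5,600 US gal × 3.785 L/gal = 21,196 L.
Alkalinity to neutralize: (179 − 145) = 34 mg/L as CaCO₃ × 21,196 L = 720.7 g as CaCO₃.
Equivalents of H⁺ required: 720.7 ÷ 50 g/eq = 14.41 eq = 14.41 mol HCl.
Mass of HCl: 14.41 × 36.5 = 526.1 g.
Mass of 16.2% solution: 526.1 / 0.162 = 3247 g.
Volume: 3247 g ÷ 1.17 g/mL = 2776 mL.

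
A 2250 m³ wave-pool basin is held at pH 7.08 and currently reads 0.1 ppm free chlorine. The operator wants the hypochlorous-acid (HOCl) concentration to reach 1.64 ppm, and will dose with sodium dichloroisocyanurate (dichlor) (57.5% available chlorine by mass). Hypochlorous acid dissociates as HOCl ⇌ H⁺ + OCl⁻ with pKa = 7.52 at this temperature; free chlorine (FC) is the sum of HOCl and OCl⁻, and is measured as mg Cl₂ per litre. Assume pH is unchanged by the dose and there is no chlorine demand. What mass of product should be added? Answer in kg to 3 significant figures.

8.36 kg

Volume: 2250 m³ = 2,250,000 L.
[OCl⁻]/[HOCl] = 10^(pH − pKa) = 10^(7.08 − 7.52) = 0.3631; fraction as HOCl = 1/(1 + 0.3631) = 0.7336.
Free chlorine required for 1.64 ppm HOCl: 1.64 / 0.7336 = 2.235 ppm.
FC to add: 2.235 − 0.1 = 2.135 mg/L as Cl₂.
Cl₂ equivalent: 2.135 mg/L × 2,250,000 L = 4805 g.
Product at 57.5% available Cl: 4805 / 0.575 = 8356 g.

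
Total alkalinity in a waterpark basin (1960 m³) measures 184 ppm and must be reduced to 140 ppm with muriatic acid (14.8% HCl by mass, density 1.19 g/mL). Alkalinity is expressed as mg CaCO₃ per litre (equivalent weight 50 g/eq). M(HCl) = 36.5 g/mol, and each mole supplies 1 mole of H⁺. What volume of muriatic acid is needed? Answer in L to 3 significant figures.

Volume: 1960 m³ = 1,960,000 L.
Alkalinity to neutralize: (184 − 140) = 44 mg/L as CaCO₃ × 1,960,000 L = 86,240 g as CaCO₃.
Equivalents of H⁺ required: 86,240 ÷ 50 g/eq = 1725 eq = 1725 mol HCl.
Mass of HCl: 1725 × 36.5 = 62,960 g.
Mass of 14.8% solution: 62,960 / 0.148 = 425,400 g.
Volume: 425,400 g ÷ 1.19 g/mL = 357,500 mL.

357 L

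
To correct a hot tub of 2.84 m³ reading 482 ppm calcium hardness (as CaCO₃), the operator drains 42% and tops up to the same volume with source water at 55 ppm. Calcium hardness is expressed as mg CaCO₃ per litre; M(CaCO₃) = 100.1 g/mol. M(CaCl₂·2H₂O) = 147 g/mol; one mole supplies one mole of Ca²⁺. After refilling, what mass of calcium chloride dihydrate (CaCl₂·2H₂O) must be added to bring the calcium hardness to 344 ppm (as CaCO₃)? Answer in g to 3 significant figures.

Volume: 2.84 m³ = 2,840 L.
After draining 42% and refilling: 482 × 0.58 + 55 × 0.42 = 302.66 ppm.
Deficit to target: 344 − 302.66 = 41.34 mg/L.
As CaCO₃: 41.34 mg/L × 2,840 L = 117.4 g; ÷ 100.1 = 1.173 mol Ca²⁺.
Mass: 1.173 × 147 = 172.4 g.

172 g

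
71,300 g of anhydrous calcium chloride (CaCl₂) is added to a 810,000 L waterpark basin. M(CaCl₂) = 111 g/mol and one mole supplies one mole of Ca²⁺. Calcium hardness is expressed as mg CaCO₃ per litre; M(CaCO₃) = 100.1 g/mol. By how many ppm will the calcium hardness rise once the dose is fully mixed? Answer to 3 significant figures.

Moles of Ca²⁺: 71,300 g ÷ 111 g/mol = 642.3 mol.
As CaCO₃: 642.3 mol × 100.1 g/mol = 64,300 g.
Rise: 64,300 g / 810,000 L × 1000 = 79.38 mg/L.

79.4 ppm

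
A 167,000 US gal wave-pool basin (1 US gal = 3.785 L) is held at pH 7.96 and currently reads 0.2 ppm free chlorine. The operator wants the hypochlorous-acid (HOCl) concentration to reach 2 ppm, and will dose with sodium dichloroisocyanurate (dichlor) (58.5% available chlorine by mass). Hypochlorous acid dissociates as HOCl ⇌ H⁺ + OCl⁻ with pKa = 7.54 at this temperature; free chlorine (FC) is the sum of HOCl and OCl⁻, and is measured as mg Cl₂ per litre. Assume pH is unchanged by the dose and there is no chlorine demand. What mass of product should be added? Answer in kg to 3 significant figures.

7.63 kg

Volume: 167,000 US gal × 3.785 L/gal = 632,095 L.
[OCl⁻]/[HOCl] = 10^(pH − pKa) = 10^(7.96 − 7.54) = 2.63; fraction as HOCl = 1/(1 + 2.63) = 0.2755.
Free chlorine required for 2 ppm HOCl: 2 / 0.2755 = 7.261 ppm.
FC to add: 7.261 − 0.2 = 7.061 mg/L as Cl₂.
Cl₂ equivalent: 7.061 mg/L × 632,095 L = 4463 g.
Product at 58.5% available Cl: 4463 / 0.585 = 7629 g.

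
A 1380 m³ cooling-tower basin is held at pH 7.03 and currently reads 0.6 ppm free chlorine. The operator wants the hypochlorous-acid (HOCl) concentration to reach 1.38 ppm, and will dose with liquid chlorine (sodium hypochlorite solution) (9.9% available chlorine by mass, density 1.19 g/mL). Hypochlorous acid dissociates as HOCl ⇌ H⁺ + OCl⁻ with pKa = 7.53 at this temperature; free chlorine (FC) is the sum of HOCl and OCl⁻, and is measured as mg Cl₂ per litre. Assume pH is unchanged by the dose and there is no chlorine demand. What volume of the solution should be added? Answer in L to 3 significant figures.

14.2 L

Volume: 1380 m³ = 1,380,000 L.
[OCl⁻]/[HOCl] = 10^(pH − pKa) = 10^(7.03 − 7.53) = 0.3162; fraction as HOCl = 1/(1 + 0.3162) = 0.7597.
Free chlorine required for 1.38 ppm HOCl: 1.38 / 0.7597 = 1.816 ppm.
FC to add: 1.816 − 0.6 = 1.216 mg/L as Cl₂.
Cl₂ equivalent: 1.216 mg/L × 1,380,000 L = 1679 g.
Product at 9.9% available Cl: 1679 / 0.099 = 16,960 g.
Volume: 16,960 g ÷ 1.19 g/mL = 14,250 mL.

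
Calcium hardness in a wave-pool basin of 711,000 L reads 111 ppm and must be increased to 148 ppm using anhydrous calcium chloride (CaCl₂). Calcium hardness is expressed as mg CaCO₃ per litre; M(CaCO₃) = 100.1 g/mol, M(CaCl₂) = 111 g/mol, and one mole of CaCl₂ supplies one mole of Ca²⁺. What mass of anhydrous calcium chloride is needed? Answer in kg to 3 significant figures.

29.2 kg

Hardness to add: (148 − 111) = 37 mg/L as CaCO₃ × 711,000 L = 26,310 g as CaCO₃.
Moles of Ca²⁺ (1 mol Ca²⁺ ≡ 1 mol CaCO₃): 26,310 / 100.1 g/mol = 262.8 mol.
Mass of CaCl₂: 262.8 × 111 = 29,170 g.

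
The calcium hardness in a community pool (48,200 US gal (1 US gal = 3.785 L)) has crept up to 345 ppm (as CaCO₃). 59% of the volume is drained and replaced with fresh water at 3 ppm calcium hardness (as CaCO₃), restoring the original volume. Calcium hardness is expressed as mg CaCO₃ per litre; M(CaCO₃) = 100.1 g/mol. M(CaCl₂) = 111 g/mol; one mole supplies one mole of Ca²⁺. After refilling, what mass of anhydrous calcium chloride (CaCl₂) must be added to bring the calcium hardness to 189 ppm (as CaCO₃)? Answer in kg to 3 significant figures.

Volume: 48,200 US gal × 3.785 L/gal = 182,437 L.
After draining 59% and refilling: 345 × 0.41 + 3 × 0.59 = 143.22 ppm.
Deficit to target: 189 − 143.22 = 45.78 mg/L.
As CaCO₃: 45.78 mg/L × 182,437 L = 8352 g; ÷ 100.1 = 83.44 mol Ca²⁺.
Mass: 83.44 × 111 = 9261 g.

9.26 kg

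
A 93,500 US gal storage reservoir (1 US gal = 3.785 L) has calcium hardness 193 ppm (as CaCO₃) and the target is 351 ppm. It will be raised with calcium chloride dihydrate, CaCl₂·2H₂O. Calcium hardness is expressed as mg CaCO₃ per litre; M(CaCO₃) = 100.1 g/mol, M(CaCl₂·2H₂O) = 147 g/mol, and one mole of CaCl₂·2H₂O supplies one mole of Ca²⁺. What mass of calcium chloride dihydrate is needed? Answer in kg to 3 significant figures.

82.1 kg

Volume: 93,500 US gal × 3.785 L/gal = 353,898 L.
Hardness to add: (351 − 193) = 158 mg/L as CaCO₃ × 353,898 L = 55,920 g as CaCO₃.
Moles of Ca²⁺ (1 mol Ca²⁺ ≡ 1 mol CaCO₃): 55,920 / 100.1 g/mol = 558.6 mol.
Mass of CaCl₂·2H₂O: 558.6 × 147 = 82,110 g.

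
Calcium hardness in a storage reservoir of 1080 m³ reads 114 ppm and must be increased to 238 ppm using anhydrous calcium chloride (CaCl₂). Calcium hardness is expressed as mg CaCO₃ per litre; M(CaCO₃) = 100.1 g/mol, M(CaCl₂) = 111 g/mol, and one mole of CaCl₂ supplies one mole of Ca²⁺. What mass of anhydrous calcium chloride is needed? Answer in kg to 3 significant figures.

149 kg

Volume: 1080 m³ = 1,080,000 L.
Hardness to add: (238 − 114) = 124 mg/L as CaCO₃ × 1,080,000 L = 133,900 g as CaCO₃.
Moles of Ca²⁺ (1 mol Ca²⁺ ≡ 1 mol CaCO₃): 133,900 / 100.1 g/mol = 1338 mol.
Mass of CaCl₂: 1338 × 111 = 148,500 g.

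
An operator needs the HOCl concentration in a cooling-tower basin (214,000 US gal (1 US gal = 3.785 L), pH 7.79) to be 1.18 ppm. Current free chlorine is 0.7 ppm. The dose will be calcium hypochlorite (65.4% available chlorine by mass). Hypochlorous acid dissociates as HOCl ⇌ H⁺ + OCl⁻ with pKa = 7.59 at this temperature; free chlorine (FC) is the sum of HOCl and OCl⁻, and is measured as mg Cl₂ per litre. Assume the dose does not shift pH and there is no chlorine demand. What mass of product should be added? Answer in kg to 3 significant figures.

Volume: 214,000 US gal × 3.785 L/gal = 809,990 L.
[OCl⁻]/[HOCl] = 10^(pH − pKa) = 10^(7.79 − 7.59) = 1.585; fraction as HOCl = 1/(1 + 1.585) = 0.3869.
Free chlorine required for 1.18 ppm HOCl: 1.18 / 0.3869 = 3.05 ppm.
FC to add: 3.05 − 0.7 = 2.35 mg/L as Cl₂.
Cl₂ equivalent: 2.35 mg/L × 809,990 L = 1904 g.
Product at 65.4% available Cl: 1904 / 0.654 = 2911 g.

2.91 kg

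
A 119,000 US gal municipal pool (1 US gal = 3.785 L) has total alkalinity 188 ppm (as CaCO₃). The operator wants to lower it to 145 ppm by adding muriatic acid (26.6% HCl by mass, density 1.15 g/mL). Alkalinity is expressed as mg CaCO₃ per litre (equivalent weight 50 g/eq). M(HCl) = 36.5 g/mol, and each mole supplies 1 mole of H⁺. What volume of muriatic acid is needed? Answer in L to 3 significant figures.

46.2 L

Volume: 119,000 US gal × 3.785 L/gal = 450,415 L.
Alkalinity to neutralize: (188 − 145) = 43 mg/L as CaCO₃ × 450,415 L = 19,370 g as CaCO₃.
Equivalents of H⁺ required: 19,370 ÷ 50 g/eq = 387.4 eq = 387.4 mol HCl.
Mass of HCl: 387.4 × 36.5 = 14,140 g.
Mass of 26.6% solution: 14,140 / 0.266 = 53,150 g.
Volume: 53,150 g ÷ 1.15 g/mL = 46,220 mL.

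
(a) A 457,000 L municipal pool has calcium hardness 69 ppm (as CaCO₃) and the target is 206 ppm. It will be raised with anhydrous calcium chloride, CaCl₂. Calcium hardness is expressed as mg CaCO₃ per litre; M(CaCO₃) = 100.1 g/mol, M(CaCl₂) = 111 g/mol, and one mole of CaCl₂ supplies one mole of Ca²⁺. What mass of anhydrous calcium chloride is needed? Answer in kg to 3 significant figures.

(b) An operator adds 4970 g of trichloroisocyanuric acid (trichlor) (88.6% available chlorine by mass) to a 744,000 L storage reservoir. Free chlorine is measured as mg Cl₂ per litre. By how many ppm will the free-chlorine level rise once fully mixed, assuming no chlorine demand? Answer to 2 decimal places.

(a) Hardness to add: (206 − 69) = 137 mg/L as CaCO₃ × 457,000 L = 62,610 g as CaCO₃.
(a) Moles of Ca²⁺ (1 mol Ca²⁺ ≡ 1 mol CaCO₃): 62,610 / 100.1 g/mol = 625.5 mol.
(a) Mass of CaCl₂: 625.5 × 111 = 69,430 g.

(b) Available chlorine delivered: 4970 g × 0.886 = 4403 g as Cl₂.
(b) Concentration rise: 4403 g / 744,000 L = 5.919 mg/L = 5.92 ppm.

(a) 69.4 kg; (b) 5.92 ppm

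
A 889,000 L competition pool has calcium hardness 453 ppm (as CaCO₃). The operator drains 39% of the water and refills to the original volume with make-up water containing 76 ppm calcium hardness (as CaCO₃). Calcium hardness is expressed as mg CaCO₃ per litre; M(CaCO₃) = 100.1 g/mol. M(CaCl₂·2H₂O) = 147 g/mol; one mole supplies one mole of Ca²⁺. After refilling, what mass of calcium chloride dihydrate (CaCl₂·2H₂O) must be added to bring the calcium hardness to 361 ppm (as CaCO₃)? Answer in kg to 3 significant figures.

71.8 kg

After draining 39% and refilling: 453 × 0.61 + 76 × 0.39 = 305.97 ppm.
Deficit to target: 361 − 305.97 = 55.03 mg/L.
As CaCO₃: 55.03 mg/L × 889,000 L = 48,920 g; ÷ 100.1 = 488.7 mol Ca²⁺.
Mass: 488.7 × 147 = 71,840 g.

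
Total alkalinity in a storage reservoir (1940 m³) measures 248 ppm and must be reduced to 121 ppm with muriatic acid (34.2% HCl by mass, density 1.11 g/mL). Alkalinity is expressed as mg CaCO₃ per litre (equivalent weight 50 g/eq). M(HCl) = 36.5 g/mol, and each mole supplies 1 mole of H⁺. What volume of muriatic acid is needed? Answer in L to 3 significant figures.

474 L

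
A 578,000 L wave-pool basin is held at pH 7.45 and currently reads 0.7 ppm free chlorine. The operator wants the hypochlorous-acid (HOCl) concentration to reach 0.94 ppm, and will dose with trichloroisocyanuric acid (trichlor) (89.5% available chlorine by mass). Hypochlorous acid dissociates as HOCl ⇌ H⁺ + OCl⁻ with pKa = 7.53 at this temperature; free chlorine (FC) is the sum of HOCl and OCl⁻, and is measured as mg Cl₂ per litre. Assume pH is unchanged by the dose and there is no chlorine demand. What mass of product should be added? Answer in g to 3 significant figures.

[OCl⁻]/[HOCl] = 10^(pH − pKa) = 10^(7.45 − 7.53) = 0.8318; fraction as HOCl = 1/(1 + 0.8318) = 0.5459.
Free chlorine required for 0.94 ppm HOCl: 0.94 / 0.5459 = 1.722 ppm.
FC to add: 1.722 − 0.7 = 1.022 mg/L as Cl₂.
Cl₂ equivalent: 1.022 mg/L × 578,000 L = 590.6 g.
Product at 89.5% available Cl: 590.6 / 0.895 = 659.9 g.

660 g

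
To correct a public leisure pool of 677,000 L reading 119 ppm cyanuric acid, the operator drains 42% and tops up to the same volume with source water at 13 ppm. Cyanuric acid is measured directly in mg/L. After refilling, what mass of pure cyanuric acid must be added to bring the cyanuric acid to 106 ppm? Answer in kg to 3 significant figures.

21.3 kg

After draining 42% and refilling: 119 × 0.58 + 13 × 0.42 = 74.48 ppm.
Deficit to target: 106 − 74.48 = 31.52 mg/L.
Mass: 31.52 mg/L × 677,000 L = 21,340 g cyanuric acid.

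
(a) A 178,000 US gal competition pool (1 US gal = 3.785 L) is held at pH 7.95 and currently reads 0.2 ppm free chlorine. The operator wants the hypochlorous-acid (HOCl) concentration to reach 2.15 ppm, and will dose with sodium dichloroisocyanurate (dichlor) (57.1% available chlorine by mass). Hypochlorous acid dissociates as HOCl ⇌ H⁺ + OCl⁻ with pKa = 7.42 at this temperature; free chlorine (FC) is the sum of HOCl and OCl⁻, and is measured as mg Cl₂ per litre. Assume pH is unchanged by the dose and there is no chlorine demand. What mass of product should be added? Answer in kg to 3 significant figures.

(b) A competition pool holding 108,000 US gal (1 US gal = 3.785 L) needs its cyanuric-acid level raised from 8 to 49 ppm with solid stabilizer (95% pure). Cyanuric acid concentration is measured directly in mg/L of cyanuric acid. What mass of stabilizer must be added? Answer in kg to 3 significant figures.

(a) 10.9 kg; (b) 17.6 kg

(a) Volume: 178,000 US gal × 3.785 L/gal = 673,730 L.
(a) [OCl⁻]/[HOCl] = 10^(pH − pKa) = 10^(7.95 − 7.42) = 3.388; fraction as HOCl = 1/(1 + 3.388) = 0.2279.
(a) Free chlorine required for 2.15 ppm HOCl: 2.15 / 0.2279 = 9.435 ppm.
(a) FC to add: 9.435 − 0.2 = 9.235 mg/L as Cl₂.
(a) Cl₂ equivalent: 9.235 mg/L × 673,730 L = 6222 g.
(a) Product at 57.1% available Cl: 6222 / 0.571 = 10,900 g.

(b) Volume: 108,000 US gal × 3.785 L/gal = 408,780 L.
(b) CYA to add: (49 − 8) = 41 mg/L × 408,780 L = 16,760 g cyanuric acid.
(b) At 95% purity: 16,760 / 0.95 = 17,640 g product.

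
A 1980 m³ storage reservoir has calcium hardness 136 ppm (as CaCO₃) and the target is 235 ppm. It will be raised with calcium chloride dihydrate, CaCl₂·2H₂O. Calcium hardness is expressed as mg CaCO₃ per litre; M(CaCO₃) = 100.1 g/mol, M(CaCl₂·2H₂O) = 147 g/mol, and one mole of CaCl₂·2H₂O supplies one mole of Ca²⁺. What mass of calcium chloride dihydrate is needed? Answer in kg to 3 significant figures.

Volume: 1980 m³ = 1,980,000 L.
Hardness to add: (235 − 136) = 99 mg/L as CaCO₃ × 1,980,000 L = 196,000 g as CaCO₃.
Moles of Ca²⁺ (1 mol Ca²⁺ ≡ 1 mol CaCO₃): 196,000 / 100.1 g/mol = 1958 mol.
Mass of CaCl₂·2H₂O: 1958 × 147 = 287,900 g.

288 kg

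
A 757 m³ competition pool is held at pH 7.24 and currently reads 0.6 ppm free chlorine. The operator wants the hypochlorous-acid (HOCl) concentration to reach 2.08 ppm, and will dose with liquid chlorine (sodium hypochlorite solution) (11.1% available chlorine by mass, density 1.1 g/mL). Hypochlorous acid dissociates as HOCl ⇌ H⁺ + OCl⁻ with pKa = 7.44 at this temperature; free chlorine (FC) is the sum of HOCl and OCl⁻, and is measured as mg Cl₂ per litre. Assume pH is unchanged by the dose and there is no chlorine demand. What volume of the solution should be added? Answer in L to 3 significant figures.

17.3 L

Volume: 757 m³ = 757,000 L.
[OCl⁻]/[HOCl] = 10^(pH − pKa) = 10^(7.24 − 7.44) = 0.631; fraction as HOCl = 1/(1 + 0.631) = 0.6131.
Free chlorine required for 2.08 ppm HOCl: 2.08 / 0.6131 = 3.392 ppm.
FC to add: 3.392 − 0.6 = 2.792 mg/L as Cl₂.
Cl₂ equivalent: 2.792 mg/L × 757,000 L = 2114 g.
Product at 11.1% available Cl: 2114 / 0.111 = 19,040 g.
Volume: 19,040 g ÷ 1.1 g/mL = 17,310 mL.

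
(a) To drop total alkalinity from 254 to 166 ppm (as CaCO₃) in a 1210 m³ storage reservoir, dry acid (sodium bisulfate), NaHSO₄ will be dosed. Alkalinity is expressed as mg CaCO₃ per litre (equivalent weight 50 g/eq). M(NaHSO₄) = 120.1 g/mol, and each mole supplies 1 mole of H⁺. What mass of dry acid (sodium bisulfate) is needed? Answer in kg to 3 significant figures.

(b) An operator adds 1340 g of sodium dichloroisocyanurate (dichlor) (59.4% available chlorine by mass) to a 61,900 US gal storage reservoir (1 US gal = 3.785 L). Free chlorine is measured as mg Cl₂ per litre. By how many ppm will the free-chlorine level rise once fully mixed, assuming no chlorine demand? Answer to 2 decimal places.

(a) 256 kg; (b) 3.40 ppm

(a) Volume: 1210 m³ = 1,210,000 L.
(a) Alkalinity to neutralize: (254 − 166) = 88 mg/L as CaCO₃ × 1,210,000 L = 106,500 g as CaCO₃.
(a) Equivalents of H⁺ required: 106,500 ÷ 50 g/eq = 2130 eq = 2130 mol NaHSO₄.
(a) Mass of NaHSO₄: 2130 × 120.1 = 255,800 g.

(b) Volume: 61,900 US gal × 3.785 L/gal = 234,292 L.
(b) Available chlorine delivered: 1340 g × 0.594 = 796 g as Cl₂.
(b) Concentration rise: 796 g / 234,292 L = 3.397 mg/L = 3.40 ppm.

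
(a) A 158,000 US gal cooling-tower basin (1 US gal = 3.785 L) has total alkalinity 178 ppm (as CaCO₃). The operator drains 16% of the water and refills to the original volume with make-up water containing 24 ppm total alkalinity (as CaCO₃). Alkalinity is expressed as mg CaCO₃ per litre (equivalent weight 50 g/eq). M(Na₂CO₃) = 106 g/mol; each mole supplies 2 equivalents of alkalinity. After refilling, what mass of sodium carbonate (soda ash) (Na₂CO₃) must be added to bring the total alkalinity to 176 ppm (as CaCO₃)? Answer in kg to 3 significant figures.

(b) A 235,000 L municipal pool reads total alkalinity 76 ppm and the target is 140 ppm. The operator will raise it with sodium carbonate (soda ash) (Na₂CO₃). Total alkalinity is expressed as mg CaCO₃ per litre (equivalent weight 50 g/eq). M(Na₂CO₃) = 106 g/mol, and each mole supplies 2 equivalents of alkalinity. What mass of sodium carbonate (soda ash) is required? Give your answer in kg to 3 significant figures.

(a) Volume: 158,000 US gal × 3.785 L/gal = 598,030 L.
(a) After draining 16% and refilling: 178 × 0.84 + 24 × 0.16 = 153.36 ppm.
(a) Deficit to target: 176 − 153.36 = 22.64 mg/L.
(a) As CaCO₃: 22.64 mg/L × 598,030 L = 13,540 g; ÷ 50 g/eq ÷ 2 = 135.4 mol Na₂CO₃.
(a) Mass: 135.4 × 106 = 14,350 g.

(b) Alkalinity to add: (140 − 76) = 64 mg/L as CaCO₃ × 235,000 L = 15,040 g as CaCO₃.
(b) Equivalents: 15,040 g ÷ 50 g/eq = 300.8 eq.
(b) Each mole of Na₂CO₃ supplies 2 eq, so 300.8 / 2 = 150.4 mol.
(b) Mass: 150.4 mol × 106 g/mol = 15,940 g.

(a) 14.4 kg; (b) 15.9 kg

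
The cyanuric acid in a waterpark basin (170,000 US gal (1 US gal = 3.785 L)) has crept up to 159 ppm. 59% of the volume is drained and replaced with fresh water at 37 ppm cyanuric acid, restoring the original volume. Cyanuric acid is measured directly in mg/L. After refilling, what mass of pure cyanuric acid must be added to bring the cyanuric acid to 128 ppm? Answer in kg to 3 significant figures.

26.4 kg

Volume: 170,000 US gal × 3.785 L/gal = 643,450 L.
After draining 59% and refilling: 159 × 0.41 + 37 × 0.59 = 87.02 ppm.
Deficit to target: 128 − 87.02 = 40.98 mg/L.
Mass: 40.98 mg/L × 643,450 L = 26,370 g cyanuric acid.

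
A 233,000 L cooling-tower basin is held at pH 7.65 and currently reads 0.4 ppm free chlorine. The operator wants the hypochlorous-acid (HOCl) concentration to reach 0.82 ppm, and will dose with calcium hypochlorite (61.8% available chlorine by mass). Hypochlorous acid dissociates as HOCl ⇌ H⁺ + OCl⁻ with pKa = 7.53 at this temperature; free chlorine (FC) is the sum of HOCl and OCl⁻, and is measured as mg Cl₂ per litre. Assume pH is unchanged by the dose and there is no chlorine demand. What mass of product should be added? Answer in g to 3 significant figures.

[OCl⁻]/[HOCl] = 10^(pH − pKa) = 10^(7.65 − 7.53) = 1.318; fraction as HOCl = 1/(1 + 1.318) = 0.4314.
Free chlorine required for 0.82 ppm HOCl: 0.82 / 0.4314 = 1.901 ppm.
FC to add: 1.901 − 0.4 = 1.501 mg/L as Cl₂.
Cl₂ equivalent: 1.501 mg/L × 233,000 L = 349.7 g.
Product at 61.8% available Cl: 349.7 / 0.618 = 565.9 g.

566 g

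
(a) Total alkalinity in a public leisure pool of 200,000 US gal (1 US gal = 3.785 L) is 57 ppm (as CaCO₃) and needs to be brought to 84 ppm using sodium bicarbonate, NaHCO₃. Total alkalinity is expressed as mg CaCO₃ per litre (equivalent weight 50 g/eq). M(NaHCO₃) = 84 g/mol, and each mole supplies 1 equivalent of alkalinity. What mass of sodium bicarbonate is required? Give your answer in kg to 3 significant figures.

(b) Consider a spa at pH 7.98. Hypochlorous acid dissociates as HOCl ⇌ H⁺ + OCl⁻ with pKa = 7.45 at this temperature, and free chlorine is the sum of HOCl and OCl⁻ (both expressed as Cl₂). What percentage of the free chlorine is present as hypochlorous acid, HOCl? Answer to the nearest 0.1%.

(a) Volume: 200,000 US gal × 3.785 L/gal = 757,000 L.
(a) Alkalinity to add: (84 − 57) = 27 mg/L as CaCO₃ × 757,000 L = 20,440 g as CaCO₃.
(a) Equivalents: 20,440 g ÷ 50 g/eq = 408.8 eq.
(a) NaHCO₃ supplies 1 eq per mole → 408.8 mol.
(a) Mass: 408.8 mol × 84 g/mol = 34,340 g.

(b) [OCl⁻]/[HOCl] = 10^(pH − pKa) = 10^(7.98 − 7.45) = 10^0.53 = 3.388.
(b) Fraction as HOCl = 1 / (1 + 3.388) = 0.2279.

(a) 34.3 kg; (b) 22.8%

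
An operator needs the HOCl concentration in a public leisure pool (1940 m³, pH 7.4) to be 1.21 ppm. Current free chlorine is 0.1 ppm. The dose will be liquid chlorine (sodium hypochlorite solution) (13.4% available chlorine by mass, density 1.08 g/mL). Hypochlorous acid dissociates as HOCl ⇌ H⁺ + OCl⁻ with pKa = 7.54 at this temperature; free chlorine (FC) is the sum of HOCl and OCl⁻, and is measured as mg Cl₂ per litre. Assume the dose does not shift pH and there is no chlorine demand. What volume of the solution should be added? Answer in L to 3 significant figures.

Volume: 1940 m³ = 1,940,000 L.
[OCl⁻]/[HOCl] = 10^(pH − pKa) = 10^(7.4 − 7.54) = 0.7244; fraction as HOCl = 1/(1 + 0.7244) = 0.5799.
Free chlorine required for 1.21 ppm HOCl: 1.21 / 0.5799 = 2.087 ppm.
FC to add: 2.087 − 0.1 = 1.987 mg/L as Cl₂.
Cl₂ equivalent: 1.987 mg/L × 1,940,000 L = 3854 g.
Product at 13.4% available Cl: 3854 / 0.134 = 28,760 g.
Volume: 28,760 g ÷ 1.08 g/mL = 26,630 mL.

26.6 L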